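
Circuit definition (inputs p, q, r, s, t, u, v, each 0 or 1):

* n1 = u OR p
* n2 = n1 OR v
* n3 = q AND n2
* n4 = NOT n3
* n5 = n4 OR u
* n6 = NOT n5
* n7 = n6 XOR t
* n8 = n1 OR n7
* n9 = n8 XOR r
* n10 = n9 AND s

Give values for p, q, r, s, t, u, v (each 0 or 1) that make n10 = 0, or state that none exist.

n10 = n9 AND s must be 0, so at least one of n9, s is 0.
Check with p=0, q=0, r=0, s=0, t=0, u=1, v=0:
n1 = u OR p = 1 OR 0 = 1
n2 = n1 OR v = 1 OR 0 = 1
n3 = q AND n2 = 0 AND 1 = 0
n4 = NOT n3 = NOT 0 = 1
n5 = n4 OR u = 1 OR 1 = 1
n6 = NOT n5 = NOT 1 = 0
n7 = n6 XOR t = 0 XOR 0 = 0
n8 = n1 OR n7 = 1 OR 0 = 1
n9 = n8 XOR r = 1 XOR 0 = 1
n10 = n9 AND s = 1 AND 0 = 0
So n10 = 0 as required.

p=0, q=0, r=0, s=0, t=0, u=1, v=0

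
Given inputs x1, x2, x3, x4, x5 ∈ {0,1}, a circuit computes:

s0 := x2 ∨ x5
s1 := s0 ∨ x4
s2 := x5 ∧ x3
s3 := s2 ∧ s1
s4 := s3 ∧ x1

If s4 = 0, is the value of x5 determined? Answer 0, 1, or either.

either

Both values of x5 occur among assignments with s4 = 0:
  x5=0: x1=0, x2=0, x3=0, x4=0, x5=0
  x5=1: x1=0, x2=0, x3=0, x4=0, x5=1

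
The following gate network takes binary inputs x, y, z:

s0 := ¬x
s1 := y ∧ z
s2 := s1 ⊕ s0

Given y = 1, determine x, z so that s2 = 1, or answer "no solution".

Check with y = 1 and x=0, z=0:
s0 = ¬x = ¬0 = 1
s1 = y ∧ z = 1 ∧ 0 = 0
s2 = s1 ⊕ s0 = 0 ⊕ 1 = 1
So s2 = 1.

x=0 z=0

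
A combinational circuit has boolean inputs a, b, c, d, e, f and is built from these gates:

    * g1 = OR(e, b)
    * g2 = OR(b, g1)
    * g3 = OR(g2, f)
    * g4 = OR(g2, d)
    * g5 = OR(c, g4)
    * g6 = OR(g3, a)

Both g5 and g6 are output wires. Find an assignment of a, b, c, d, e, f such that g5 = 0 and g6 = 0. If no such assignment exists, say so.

a=0, b=0, c=0, d=0, e=0, f=0

Check with a=0, b=0, c=0, d=0, e=0, f=0:
g1 = OR(e, b) = OR(0, 0) = 0
g2 = OR(b, g1) = OR(0, 0) = 0
g3 = OR(g2, f) = OR(0, 0) = 0
g4 = OR(g2, d) = OR(0, 0) = 0
g5 = OR(c, g4) = OR(0, 0) = 0
g6 = OR(g3, a) = OR(0, 0) = 0
So g5 = 0 and g6 = 0.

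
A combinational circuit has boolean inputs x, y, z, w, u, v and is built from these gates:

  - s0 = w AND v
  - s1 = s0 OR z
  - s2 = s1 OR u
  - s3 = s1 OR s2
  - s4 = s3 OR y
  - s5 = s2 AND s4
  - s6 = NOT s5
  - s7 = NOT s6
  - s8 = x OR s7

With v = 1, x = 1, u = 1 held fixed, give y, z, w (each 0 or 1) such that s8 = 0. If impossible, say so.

With v = 1, x = 1, u = 1 fixed, none of the 8 settings of y, z, w give s8 = 0.
For example, with y=0, z=1, w=1:
s0 = w AND v = 1 AND 1 = 1
s1 = s0 OR z = 1 OR 1 = 1
s2 = s1 OR u = 1 OR 1 = 1
s3 = s1 OR s2 = 1 OR 1 = 1
s4 = s3 OR y = 1 OR 0 = 1
s5 = s2 AND s4 = 1 AND 1 = 1
s6 = NOT s5 = NOT 1 = 0
s7 = NOT s6 = NOT 0 = 1
s8 = x OR s7 = 1 OR 1 = 1
giving s8 = 1 ≠ 0.

no solution exists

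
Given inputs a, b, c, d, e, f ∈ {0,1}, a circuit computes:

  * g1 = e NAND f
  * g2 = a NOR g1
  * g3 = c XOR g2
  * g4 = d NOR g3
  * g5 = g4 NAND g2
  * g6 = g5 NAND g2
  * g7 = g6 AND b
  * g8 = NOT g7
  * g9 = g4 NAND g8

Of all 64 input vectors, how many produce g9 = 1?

56

g9 = g4 NAND g8 must be 1, so at least one of g4, g8 is 0.
Enumerating the 64 input combinations, 56 give g9 = 1 and 8 give g9 = 0.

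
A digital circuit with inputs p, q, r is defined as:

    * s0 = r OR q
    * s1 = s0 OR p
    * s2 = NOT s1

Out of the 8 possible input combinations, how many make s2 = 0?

s2 = NOT s1 must be 0, so s1 = 1.
s1 = s0 OR p must be 1, so at least one of s0, p is 1.
Enumerating the 8 input combinations, 7 give s2 = 0 and 1 give s2 = 1.

7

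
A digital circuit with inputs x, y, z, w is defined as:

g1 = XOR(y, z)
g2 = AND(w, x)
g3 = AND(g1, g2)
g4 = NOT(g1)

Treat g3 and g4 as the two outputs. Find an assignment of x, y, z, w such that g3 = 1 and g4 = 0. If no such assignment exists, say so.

x=1, y=1, z=0, w=1

Check with x=1, y=1, z=0, w=1:
g1 = XOR(y, z) = XOR(1, 0) = 1
g2 = AND(w, x) = AND(1, 1) = 1
g3 = AND(g1, g2) = AND(1, 1) = 1
g4 = NOT(g1) = NOT 1 = 0
So g3 = 1 and g4 = 0.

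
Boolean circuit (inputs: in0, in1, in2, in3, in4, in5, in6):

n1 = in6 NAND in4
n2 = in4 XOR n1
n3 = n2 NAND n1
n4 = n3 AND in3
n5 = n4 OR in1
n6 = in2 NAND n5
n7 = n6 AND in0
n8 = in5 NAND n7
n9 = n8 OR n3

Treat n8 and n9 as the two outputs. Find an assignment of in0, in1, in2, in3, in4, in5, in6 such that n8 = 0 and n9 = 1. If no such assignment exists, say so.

Check with in0=1, in1=1, in2=0, in3=0, in4=1, in5=1, in6=0:
n1 = in6 NAND in4 = 0 NAND 1 = 1
n2 = in4 XOR n1 = 1 XOR 1 = 0
n3 = n2 NAND n1 = 0 NAND 1 = 1
n4 = n3 AND in3 = 1 AND 0 = 0
n5 = n4 OR in1 = 0 OR 1 = 1
n6 = in2 NAND n5 = 0 NAND 1 = 1
n7 = n6 AND in0 = 1 AND 1 = 1
n8 = in5 NAND n7 = 1 NAND 1 = 0
n9 = n8 OR n3 = 0 OR 1 = 1
So n8 = 0 and n9 = 1.

in0=1, in1=1, in2=0, in3=0, in4=1, in5=1, in6=0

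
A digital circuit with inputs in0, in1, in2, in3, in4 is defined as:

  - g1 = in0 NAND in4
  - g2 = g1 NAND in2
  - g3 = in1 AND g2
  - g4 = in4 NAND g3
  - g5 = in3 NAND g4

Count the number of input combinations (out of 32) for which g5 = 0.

g5 = in3 NAND g4 must be 0, so both in3 = 1 and g4 = 1.
g4 = in4 NAND g3 must be 1, so at least one of in4, g3 is 0.
Enumerating the 32 input combinations, 13 give g5 = 0 and 19 give g5 = 1.

13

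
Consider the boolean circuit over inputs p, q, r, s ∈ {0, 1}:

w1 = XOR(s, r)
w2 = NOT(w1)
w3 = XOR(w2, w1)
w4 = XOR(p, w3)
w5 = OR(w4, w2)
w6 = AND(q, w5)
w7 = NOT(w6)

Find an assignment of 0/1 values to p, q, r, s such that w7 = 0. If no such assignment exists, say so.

p=0, q=1, r=0, s=1

w7 = NOT(w6) must be 0, so w6 = 1.
w6 = AND(q, w5) must be 1, so both q = 1 and w5 = 1.
Check with p=0, q=1, r=0, s=1:
w1 = XOR(s, r) = XOR(1, 0) = 1
w2 = NOT(w1) = NOT 1 = 0
w3 = XOR(w2, w1) = XOR(0, 1) = 1
w4 = XOR(p, w3) = XOR(0, 1) = 1
w5 = OR(w4, w2) = OR(1, 0) = 1
w6 = AND(q, w5) = AND(1, 1) = 1
w7 = NOT(w6) = NOT 1 = 0
So w7 = 0 as required.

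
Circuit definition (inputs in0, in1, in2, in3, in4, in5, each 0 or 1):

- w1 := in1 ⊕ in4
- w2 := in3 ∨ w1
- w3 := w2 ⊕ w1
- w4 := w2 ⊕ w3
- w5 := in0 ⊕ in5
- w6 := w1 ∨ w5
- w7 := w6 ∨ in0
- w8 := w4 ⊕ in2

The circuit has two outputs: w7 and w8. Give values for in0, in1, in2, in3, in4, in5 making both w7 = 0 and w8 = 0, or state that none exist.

in0=0, in1=1, in2=0, in3=1, in4=1, in5=0

Check with in0=0, in1=1, in2=0, in3=1, in4=1, in5=0:
w1 = in1 ⊕ in4 = 1 ⊕ 1 = 0
w2 = in3 ∨ w1 = 1 ∨ 0 = 1
w3 = w2 ⊕ w1 = 1 ⊕ 0 = 1
w4 = w2 ⊕ w3 = 1 ⊕ 1 = 0
w5 = in0 ⊕ in5 = 0 ⊕ 0 = 0
w6 = w1 ∨ w5 = 0 ∨ 0 = 0
w7 = w6 ∨ in0 = 0 ∨ 0 = 0
w8 = w4 ⊕ in2 = 0 ⊕ 0 = 0
So w7 = 0 and w8 = 0.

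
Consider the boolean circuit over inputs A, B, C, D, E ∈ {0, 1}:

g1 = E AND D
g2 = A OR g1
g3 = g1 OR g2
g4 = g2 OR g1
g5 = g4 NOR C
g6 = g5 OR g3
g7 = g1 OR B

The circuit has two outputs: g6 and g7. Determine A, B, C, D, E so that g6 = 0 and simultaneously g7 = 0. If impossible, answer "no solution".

A=0, B=0, C=1, D=0, E=0

Check with A=0, B=0, C=1, D=0, E=0:
g1 = E AND D = 0 AND 0 = 0
g2 = A OR g1 = 0 OR 0 = 0
g3 = g1 OR g2 = 0 OR 0 = 0
g4 = g2 OR g1 = 0 OR 0 = 0
g5 = g4 NOR C = 0 NOR 1 = 0
g6 = g5 OR g3 = 0 OR 0 = 0
g7 = g1 OR B = 0 OR 0 = 0
So g6 = 0 and g7 = 0.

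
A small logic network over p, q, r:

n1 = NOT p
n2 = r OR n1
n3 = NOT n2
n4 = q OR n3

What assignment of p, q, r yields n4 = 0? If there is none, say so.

Check with p=0, q=0, r=1:
n1 = NOT p = NOT 0 = 1
n2 = r OR n1 = 1 OR 1 = 1
n3 = NOT n2 = NOT 1 = 0
n4 = q OR n3 = 0 OR 0 = 0
So n4 = 0 as required.

p=0, q=0, r=1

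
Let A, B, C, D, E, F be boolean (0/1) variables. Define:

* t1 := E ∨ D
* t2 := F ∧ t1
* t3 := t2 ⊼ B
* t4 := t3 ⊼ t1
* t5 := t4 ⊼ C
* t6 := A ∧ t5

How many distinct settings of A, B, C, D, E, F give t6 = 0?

39

t6 = A ∧ t5 must be 0, so at least one of A, t5 is 0.
Enumerating the 64 input combinations, 39 give t6 = 0 and 25 give t6 = 1.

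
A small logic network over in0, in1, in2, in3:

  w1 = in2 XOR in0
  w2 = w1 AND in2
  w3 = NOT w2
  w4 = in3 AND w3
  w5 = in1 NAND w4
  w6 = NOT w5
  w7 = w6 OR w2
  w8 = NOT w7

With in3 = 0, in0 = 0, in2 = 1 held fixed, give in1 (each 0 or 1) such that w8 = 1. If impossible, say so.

With in3 = 0, in0 = 0, in2 = 1 fixed, none of the 2 settings of in1 give w8 = 1.
For example, with in1=1:
w1 = in2 XOR in0 = 1 XOR 0 = 1
w2 = w1 AND in2 = 1 AND 1 = 1
w3 = NOT w2 = NOT 1 = 0
w4 = in3 AND w3 = 0 AND 0 = 0
w5 = in1 NAND w4 = 1 NAND 0 = 1
w6 = NOT w5 = NOT 1 = 0
w7 = w6 OR w2 = 0 OR 1 = 1
w8 = NOT w7 = NOT 1 = 0
giving w8 = 0 ≠ 1.

no solution exists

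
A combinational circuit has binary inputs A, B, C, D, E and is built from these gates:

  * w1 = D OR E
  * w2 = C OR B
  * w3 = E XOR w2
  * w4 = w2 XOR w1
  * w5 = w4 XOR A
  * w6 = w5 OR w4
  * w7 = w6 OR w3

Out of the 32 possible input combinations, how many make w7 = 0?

w7 = w6 OR w3 must be 0, so both w6 = 0 and w3 = 0.
Enumerating the 32 input combinations, 7 give w7 = 0 and 25 give w7 = 1.

7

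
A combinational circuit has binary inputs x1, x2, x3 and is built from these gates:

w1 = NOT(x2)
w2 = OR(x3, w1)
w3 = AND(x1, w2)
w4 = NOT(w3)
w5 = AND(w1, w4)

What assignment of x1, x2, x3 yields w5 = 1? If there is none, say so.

w5 = AND(w1, w4) must be 1, so both w1 = 1 and w4 = 1.
Check with x1=0 x2=0 x3=0:
w1 = NOT(x2) = NOT 0 = 1
w2 = OR(x3, w1) = OR(0, 1) = 1
w3 = AND(x1, w2) = AND(0, 1) = 0
w4 = NOT(w3) = NOT 0 = 1
w5 = AND(w1, w4) = AND(1, 1) = 1
So w5 = 1 as required.

x1=0 x2=0 x3=0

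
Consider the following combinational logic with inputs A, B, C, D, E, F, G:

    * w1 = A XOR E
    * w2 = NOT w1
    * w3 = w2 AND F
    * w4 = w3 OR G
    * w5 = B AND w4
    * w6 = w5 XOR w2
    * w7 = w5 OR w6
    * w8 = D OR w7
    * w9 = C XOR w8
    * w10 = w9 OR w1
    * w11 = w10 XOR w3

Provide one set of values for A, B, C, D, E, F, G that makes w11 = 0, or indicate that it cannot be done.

A=0 B=0 C=1 D=0 E=0 F=0 G=0

w11 = w10 XOR w3 must be 0, so w10 and w3 are equal.
Check with A=0 B=0 C=1 D=0 E=0 F=0 G=0:
w1 = A XOR E = 0 XOR 0 = 0
w2 = NOT w1 = NOT 0 = 1
w3 = w2 AND F = 1 AND 0 = 0
w4 = w3 OR G = 0 OR 0 = 0
w5 = B AND w4 = 0 AND 0 = 0
w6 = w5 XOR w2 = 0 XOR 1 = 1
w7 = w5 OR w6 = 0 OR 1 = 1
w8 = D OR w7 = 0 OR 1 = 1
w9 = C XOR w8 = 1 XOR 1 = 0
w10 = w9 OR w1 = 0 OR 0 = 0
w11 = w10 XOR w3 = 0 XOR 0 = 0
So w11 = 0 as required.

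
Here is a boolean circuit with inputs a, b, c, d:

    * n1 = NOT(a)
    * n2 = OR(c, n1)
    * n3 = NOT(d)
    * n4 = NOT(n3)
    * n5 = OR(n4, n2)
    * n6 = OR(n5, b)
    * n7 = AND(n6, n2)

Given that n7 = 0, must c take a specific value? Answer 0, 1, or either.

0

n7 = AND(n6, n2) must be 0, so at least one of n6, n2 is 0.
Every assignment with n7 = 0 has c = 0; there are 4 such assignment(s).
  a=1, b=0, c=0, d=0
  a=1, b=0, c=0, d=1
  a=1, b=1, c=0, d=0
  a=1, b=1, c=0, d=1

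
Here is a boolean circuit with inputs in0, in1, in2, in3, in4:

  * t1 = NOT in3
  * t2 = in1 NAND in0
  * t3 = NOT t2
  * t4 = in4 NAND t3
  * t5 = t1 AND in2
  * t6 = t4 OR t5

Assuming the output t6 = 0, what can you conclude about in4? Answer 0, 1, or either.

1

t6 = t4 OR t5 must be 0, so both t4 = 0 and t5 = 0.
t4 = in4 NAND t3 must be 0, so both in4 = 1 and t3 = 1.
Every assignment with t6 = 0 has in4 = 1; there are 3 such assignment(s).
  in0=1, in1=1, in2=0, in3=0, in4=1
  in0=1, in1=1, in2=0, in3=1, in4=1
  in0=1, in1=1, in2=1, in3=1, in4=1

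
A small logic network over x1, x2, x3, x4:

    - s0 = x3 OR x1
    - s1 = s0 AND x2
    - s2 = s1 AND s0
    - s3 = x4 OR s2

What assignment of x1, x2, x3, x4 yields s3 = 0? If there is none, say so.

s3 = x4 OR s2 must be 0, so both x4 = 0 and s2 = 0.
Check with x1=1, x2=0, x3=0, x4=0:
s0 = x3 OR x1 = 0 OR 1 = 1
s1 = s0 AND x2 = 1 AND 0 = 0
s2 = s1 AND s0 = 0 AND 1 = 0
s3 = x4 OR s2 = 0 OR 0 = 0
So s3 = 0 as required.

x1=1, x2=0, x3=0, x4=0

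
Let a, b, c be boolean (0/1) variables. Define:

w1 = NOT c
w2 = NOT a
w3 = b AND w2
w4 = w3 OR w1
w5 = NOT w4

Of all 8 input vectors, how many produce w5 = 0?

5

w5 = NOT w4 must be 0, so w4 = 1.
w4 = w3 OR w1 must be 1, so at least one of w3, w1 is 1.
Satisfying assignments:
  a=0, b=0, c=0
  a=0, b=1, c=0
  a=0, b=1, c=1
  a=1, b=0, c=0
  a=1, b=1, c=0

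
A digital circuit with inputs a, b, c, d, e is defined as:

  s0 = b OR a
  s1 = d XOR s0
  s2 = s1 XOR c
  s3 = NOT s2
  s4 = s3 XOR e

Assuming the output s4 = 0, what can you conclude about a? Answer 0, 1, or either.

either

Both values of a occur among assignments with s4 = 0:
  a=0: a=0, b=0, c=0, d=0, e=1
  a=1: a=1, b=0, c=0, d=0, e=0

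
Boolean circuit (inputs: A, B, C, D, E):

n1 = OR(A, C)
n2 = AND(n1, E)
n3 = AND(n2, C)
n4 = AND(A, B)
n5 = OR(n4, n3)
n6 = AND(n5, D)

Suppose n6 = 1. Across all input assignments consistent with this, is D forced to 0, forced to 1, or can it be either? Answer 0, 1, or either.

1

n6 = AND(n5, D) must be 1, so both n5 = 1 and D = 1.
n5 = OR(n4, n3) must be 1, so at least one of n4, n3 is 1.
Every assignment with n6 = 1 has D = 1; there are 7 such assignment(s).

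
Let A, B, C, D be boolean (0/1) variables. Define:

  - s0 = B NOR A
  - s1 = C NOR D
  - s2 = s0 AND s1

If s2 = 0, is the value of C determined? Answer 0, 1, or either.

either

Both values of C occur among assignments with s2 = 0:
  C=0: A=0, B=0, C=0, D=1
  C=1: A=0, B=0, C=1, D=0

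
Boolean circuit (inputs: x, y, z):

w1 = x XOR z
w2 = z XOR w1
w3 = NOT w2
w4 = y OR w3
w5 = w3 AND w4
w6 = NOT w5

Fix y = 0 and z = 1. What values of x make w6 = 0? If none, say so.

x=0

Check with y = 0 and z = 1 and x=0:
w1 = x XOR z = 0 XOR 1 = 1
w2 = z XOR w1 = 1 XOR 1 = 0
w3 = NOT w2 = NOT 0 = 1
w4 = y OR w3 = 0 OR 1 = 1
w5 = w3 AND w4 = 1 AND 1 = 1
w6 = NOT w5 = NOT 1 = 0
So w6 = 0.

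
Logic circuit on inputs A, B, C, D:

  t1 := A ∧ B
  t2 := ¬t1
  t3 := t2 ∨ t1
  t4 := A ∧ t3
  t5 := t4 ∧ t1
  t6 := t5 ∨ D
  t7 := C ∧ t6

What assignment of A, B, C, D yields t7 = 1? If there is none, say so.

A=1 B=0 C=1 D=1

t7 = C ∧ t6 must be 1, so both C = 1 and t6 = 1.
t6 = t5 ∨ D must be 1, so at least one of t5, D is 1.
Check with A=1 B=0 C=1 D=1:
t1 = A ∧ B = 1 ∧ 0 = 0
t2 = ¬t1 = ¬0 = 1
t3 = t2 ∨ t1 = 1 ∨ 0 = 1
t4 = A ∧ t3 = 1 ∧ 1 = 1
t5 = t4 ∧ t1 = 1 ∧ 0 = 0
t6 = t5 ∨ D = 0 ∨ 1 = 1
t7 = C ∧ t6 = 1 ∧ 1 = 1
So t7 = 1 as required.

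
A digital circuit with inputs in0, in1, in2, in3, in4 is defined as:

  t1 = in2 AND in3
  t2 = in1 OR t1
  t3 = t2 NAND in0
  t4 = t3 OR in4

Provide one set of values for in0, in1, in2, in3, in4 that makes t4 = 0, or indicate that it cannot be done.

t4 = t3 OR in4 must be 0, so both t3 = 0 and in4 = 0.
t3 = t2 NAND in0 must be 0, so both t2 = 1 and in0 = 1.
Check with in0=1 in1=0 in2=1 in3=1 in4=0:
t1 = in2 AND in3 = 1 AND 1 = 1
t2 = in1 OR t1 = 0 OR 1 = 1
t3 = t2 NAND in0 = 1 NAND 1 = 0
t4 = t3 OR in4 = 0 OR 0 = 0
So t4 = 0 as required.

in0=1 in1=0 in2=1 in3=1 in4=0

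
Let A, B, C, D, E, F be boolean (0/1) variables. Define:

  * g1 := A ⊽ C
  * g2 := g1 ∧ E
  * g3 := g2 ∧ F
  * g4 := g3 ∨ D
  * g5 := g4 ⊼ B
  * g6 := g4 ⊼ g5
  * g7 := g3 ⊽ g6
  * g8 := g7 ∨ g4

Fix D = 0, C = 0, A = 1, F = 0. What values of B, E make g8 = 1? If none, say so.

no solution exists

With D = 0, C = 0, A = 1, F = 0 fixed, none of the 4 settings of B, E give g8 = 1.
For example, with B=1, E=0:
g1 = A ⊽ C = 1 ⊽ 0 = 0
g2 = g1 ∧ E = 0 ∧ 0 = 0
g3 = g2 ∧ F = 0 ∧ 0 = 0
g4 = g3 ∨ D = 0 ∨ 0 = 0
g5 = g4 ⊼ B = 0 ⊼ 1 = 1
g6 = g4 ⊼ g5 = 0 ⊼ 1 = 1
g7 = g3 ⊽ g6 = 0 ⊽ 1 = 0
g8 = g7 ∨ g4 = 0 ∨ 0 = 0
giving g8 = 0 ≠ 1.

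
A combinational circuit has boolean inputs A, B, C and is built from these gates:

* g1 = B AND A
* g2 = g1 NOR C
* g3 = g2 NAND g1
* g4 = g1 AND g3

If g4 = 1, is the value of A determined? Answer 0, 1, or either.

g4 = g1 AND g3 must be 1, so both g1 = 1 and g3 = 1.
g1 = B AND A must be 1, so both B = 1 and A = 1.
Every assignment with g4 = 1 has A = 1; there are 2 such assignment(s).
  A=1, B=1, C=0
  A=1, B=1, C=1

1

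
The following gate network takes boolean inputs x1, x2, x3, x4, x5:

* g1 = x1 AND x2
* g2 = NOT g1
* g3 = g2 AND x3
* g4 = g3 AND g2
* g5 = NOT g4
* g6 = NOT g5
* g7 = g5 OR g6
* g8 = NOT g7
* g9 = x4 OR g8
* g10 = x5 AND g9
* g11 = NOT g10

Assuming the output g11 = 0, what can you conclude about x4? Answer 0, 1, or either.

g11 = NOT g10 must be 0, so g10 = 1.
Every assignment with g11 = 0 has x4 = 1; there are 8 such assignment(s).

1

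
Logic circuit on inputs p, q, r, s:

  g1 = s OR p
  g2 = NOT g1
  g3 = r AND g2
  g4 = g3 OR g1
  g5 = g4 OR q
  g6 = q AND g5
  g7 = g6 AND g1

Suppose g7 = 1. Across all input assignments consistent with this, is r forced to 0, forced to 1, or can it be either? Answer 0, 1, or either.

Both values of r occur among assignments with g7 = 1:
  r=0: p=0, q=1, r=0, s=1
  r=1: p=0, q=1, r=1, s=1

either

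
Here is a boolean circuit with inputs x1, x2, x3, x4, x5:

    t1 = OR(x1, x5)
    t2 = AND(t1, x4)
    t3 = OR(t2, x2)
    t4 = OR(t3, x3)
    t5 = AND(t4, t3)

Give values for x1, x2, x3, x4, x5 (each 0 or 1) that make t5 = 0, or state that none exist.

Check with x1=0, x2=0, x3=1, x4=0, x5=1:
t1 = OR(x1, x5) = OR(0, 1) = 1
t2 = AND(t1, x4) = AND(1, 0) = 0
t3 = OR(t2, x2) = OR(0, 0) = 0
t4 = OR(t3, x3) = OR(0, 1) = 1
t5 = AND(t4, t3) = AND(1, 0) = 0
So t5 = 0 as required.

x1=0, x2=0, x3=1, x4=0, x5=1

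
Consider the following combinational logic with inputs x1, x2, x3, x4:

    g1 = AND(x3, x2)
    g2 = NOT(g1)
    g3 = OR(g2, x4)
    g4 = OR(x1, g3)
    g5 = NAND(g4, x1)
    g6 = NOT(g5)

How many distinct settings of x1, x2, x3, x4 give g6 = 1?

g6 = NOT(g5) must be 1, so g5 = 0.
g5 = NAND(g4, x1) must be 0, so both g4 = 1 and x1 = 1.
g4 = OR(x1, g3) must be 1, so at least one of x1, g3 is 1.
Enumerating the 16 input combinations, 8 give g6 = 1 and 8 give g6 = 0.

8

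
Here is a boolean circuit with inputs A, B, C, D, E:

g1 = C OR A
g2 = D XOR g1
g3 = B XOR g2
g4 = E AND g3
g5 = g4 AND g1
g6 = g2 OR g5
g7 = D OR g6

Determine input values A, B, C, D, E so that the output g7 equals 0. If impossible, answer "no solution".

g7 = D OR g6 must be 0, so both D = 0 and g6 = 0.
g6 = g2 OR g5 must be 0, so both g2 = 0 and g5 = 0.
Check with A=0 B=1 C=0 D=0 E=0:
g1 = C OR A = 0 OR 0 = 0
g2 = D XOR g1 = 0 XOR 0 = 0
g3 = B XOR g2 = 1 XOR 0 = 1
g4 = E AND g3 = 0 AND 1 = 0
g5 = g4 AND g1 = 0 AND 0 = 0
g6 = g2 OR g5 = 0 OR 0 = 0
g7 = D OR g6 = 0 OR 0 = 0
So g7 = 0 as required.

A=0 B=1 C=0 D=0 E=0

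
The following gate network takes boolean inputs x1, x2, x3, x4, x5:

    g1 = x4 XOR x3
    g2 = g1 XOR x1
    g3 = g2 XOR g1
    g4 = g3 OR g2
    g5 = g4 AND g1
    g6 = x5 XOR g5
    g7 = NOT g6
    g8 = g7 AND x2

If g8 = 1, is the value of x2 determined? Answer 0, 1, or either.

g8 = g7 AND x2 must be 1, so both g7 = 1 and x2 = 1.
g7 = NOT g6 must be 1, so g6 = 0.
g6 = x5 XOR g5 must be 0, so x5 and g5 are equal.
Every assignment with g8 = 1 has x2 = 1; there are 8 such assignment(s).

1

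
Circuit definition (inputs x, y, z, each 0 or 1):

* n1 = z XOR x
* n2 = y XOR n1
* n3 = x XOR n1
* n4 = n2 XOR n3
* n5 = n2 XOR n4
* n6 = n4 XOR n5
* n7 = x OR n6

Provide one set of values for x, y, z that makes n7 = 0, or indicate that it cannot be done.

x=0, y=1, z=1

n7 = x OR n6 must be 0, so both x = 0 and n6 = 0.
n6 = n4 XOR n5 must be 0, so n4 and n5 are equal.
Check with x=0, y=1, z=1:
n1 = z XOR x = 1 XOR 0 = 1
n2 = y XOR n1 = 1 XOR 1 = 0
n3 = x XOR n1 = 0 XOR 1 = 1
n4 = n2 XOR n3 = 0 XOR 1 = 1
n5 = n2 XOR n4 = 0 XOR 1 = 1
n6 = n4 XOR n5 = 1 XOR 1 = 0
n7 = x OR n6 = 0 OR 0 = 0
So n7 = 0 as required.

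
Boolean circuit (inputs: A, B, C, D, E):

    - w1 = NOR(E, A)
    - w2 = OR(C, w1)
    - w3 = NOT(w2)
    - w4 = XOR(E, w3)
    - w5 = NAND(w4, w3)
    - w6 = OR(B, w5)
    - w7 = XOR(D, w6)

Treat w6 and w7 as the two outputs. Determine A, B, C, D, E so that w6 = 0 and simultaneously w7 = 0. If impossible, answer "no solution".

Check with A=1, B=0, C=0, D=0, E=0:
w1 = NOR(E, A) = NOR(0, 1) = 0
w2 = OR(C, w1) = OR(0, 0) = 0
w3 = NOT(w2) = NOT 0 = 1
w4 = XOR(E, w3) = XOR(0, 1) = 1
w5 = NAND(w4, w3) = NAND(1, 1) = 0
w6 = OR(B, w5) = OR(0, 0) = 0
w7 = XOR(D, w6) = XOR(0, 0) = 0
So w6 = 0 and w7 = 0.

A=1, B=0, C=0, D=0, E=0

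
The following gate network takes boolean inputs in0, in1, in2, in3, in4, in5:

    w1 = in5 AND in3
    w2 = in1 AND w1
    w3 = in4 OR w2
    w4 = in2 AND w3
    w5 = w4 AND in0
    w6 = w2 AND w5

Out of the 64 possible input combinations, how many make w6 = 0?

w6 = w2 AND w5 must be 0, so at least one of w2, w5 is 0.
Enumerating the 64 input combinations, 62 give w6 = 0 and 2 give w6 = 1.

62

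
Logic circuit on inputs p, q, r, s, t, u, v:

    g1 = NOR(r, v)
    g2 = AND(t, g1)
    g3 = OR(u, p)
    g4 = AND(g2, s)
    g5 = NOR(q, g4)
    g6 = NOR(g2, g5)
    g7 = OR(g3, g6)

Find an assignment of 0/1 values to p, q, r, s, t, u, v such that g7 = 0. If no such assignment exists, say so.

p=0, q=0, r=1, s=1, t=0, u=0, v=1

g7 = OR(g3, g6) must be 0, so both g3 = 0 and g6 = 0.
g3 = OR(u, p) must be 0, so both u = 0 and p = 0.
g6 = NOR(g2, g5) must be 0, so at least one of g2, g5 is 1.
Check with p=0, q=0, r=1, s=1, t=0, u=0, v=1:
g1 = NOR(r, v) = NOR(1, 1) = 0
g2 = AND(t, g1) = AND(0, 0) = 0
g3 = OR(u, p) = OR(0, 0) = 0
g4 = AND(g2, s) = AND(0, 1) = 0
g5 = NOR(q, g4) = NOR(0, 0) = 1
g6 = NOR(g2, g5) = NOR(0, 1) = 0
g7 = OR(g3, g6) = OR(0, 0) = 0
So g7 = 0 as required.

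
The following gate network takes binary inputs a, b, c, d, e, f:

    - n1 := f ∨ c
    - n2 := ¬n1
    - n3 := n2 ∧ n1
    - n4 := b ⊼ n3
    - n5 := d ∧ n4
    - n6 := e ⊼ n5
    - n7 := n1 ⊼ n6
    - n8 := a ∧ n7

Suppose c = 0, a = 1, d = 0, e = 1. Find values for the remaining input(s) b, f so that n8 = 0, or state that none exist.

Check with c = 0, a = 1, d = 0, e = 1 and b=1, f=1:
n1 = f ∨ c = 1 ∨ 0 = 1
n2 = ¬n1 = ¬1 = 0
n3 = n2 ∧ n1 = 0 ∧ 1 = 0
n4 = b ⊼ n3 = 1 ⊼ 0 = 1
n5 = d ∧ n4 = 0 ∧ 1 = 0
n6 = e ⊼ n5 = 1 ⊼ 0 = 1
n7 = n1 ⊼ n6 = 1 ⊼ 1 = 0
n8 = a ∧ n7 = 1 ∧ 0 = 0
So n8 = 0.

b=1, f=1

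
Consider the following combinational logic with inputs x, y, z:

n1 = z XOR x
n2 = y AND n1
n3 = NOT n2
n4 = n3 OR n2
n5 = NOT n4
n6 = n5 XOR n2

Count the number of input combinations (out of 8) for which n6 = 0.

6

n6 = n5 XOR n2 must be 0, so n5 and n2 are equal.
Satisfying assignments:
  x=0, y=0, z=0
  x=0, y=0, z=1
  x=0, y=1, z=0
  x=1, y=0, z=0
  x=1, y=0, z=1
  x=1, y=1, z=1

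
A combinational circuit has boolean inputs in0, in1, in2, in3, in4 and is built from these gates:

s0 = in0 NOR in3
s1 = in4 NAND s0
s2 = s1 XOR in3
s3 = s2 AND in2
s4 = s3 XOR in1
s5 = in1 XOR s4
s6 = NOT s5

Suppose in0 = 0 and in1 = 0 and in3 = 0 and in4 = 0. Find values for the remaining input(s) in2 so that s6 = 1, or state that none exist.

s6 = NOT s5 must be 1, so s5 = 0.
Check with in0 = 0 and in1 = 0 and in3 = 0 and in4 = 0 and in2=0:
s0 = in0 NOR in3 = 0 NOR 0 = 1
s1 = in4 NAND s0 = 0 NAND 1 = 1
s2 = s1 XOR in3 = 1 XOR 0 = 1
s3 = s2 AND in2 = 1 AND 0 = 0
s4 = s3 XOR in1 = 0 XOR 0 = 0
s5 = in1 XOR s4 = 0 XOR 0 = 0
s6 = NOT s5 = NOT 0 = 1
So s6 = 1.

in2=0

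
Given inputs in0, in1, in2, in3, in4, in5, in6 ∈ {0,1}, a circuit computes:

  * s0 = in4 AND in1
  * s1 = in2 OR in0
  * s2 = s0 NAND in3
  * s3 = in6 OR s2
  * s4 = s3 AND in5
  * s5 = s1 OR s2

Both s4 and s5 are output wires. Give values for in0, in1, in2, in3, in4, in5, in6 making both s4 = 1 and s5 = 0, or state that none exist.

Check with in0=0, in1=1, in2=0, in3=1, in4=1, in5=1, in6=1:
s0 = in4 AND in1 = 1 AND 1 = 1
s1 = in2 OR in0 = 0 OR 0 = 0
s2 = s0 NAND in3 = 1 NAND 1 = 0
s3 = in6 OR s2 = 1 OR 0 = 1
s4 = s3 AND in5 = 1 AND 1 = 1
s5 = s1 OR s2 = 0 OR 0 = 0
So s4 = 1 and s5 = 0.

in0=0, in1=1, in2=0, in3=1, in4=1, in5=1, in6=1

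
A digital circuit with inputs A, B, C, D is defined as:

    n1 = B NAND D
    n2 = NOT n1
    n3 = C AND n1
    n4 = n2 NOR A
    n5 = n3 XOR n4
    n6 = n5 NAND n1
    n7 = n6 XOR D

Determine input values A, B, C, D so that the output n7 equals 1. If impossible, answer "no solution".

n7 = n6 XOR D must be 1, so n6 and D differ.
Check with A=1, B=0, C=0, D=0:
n1 = B NAND D = 0 NAND 0 = 1
n2 = NOT n1 = NOT 1 = 0
n3 = C AND n1 = 0 AND 1 = 0
n4 = n2 NOR A = 0 NOR 1 = 0
n5 = n3 XOR n4 = 0 XOR 0 = 0
n6 = n5 NAND n1 = 0 NAND 1 = 1
n7 = n6 XOR D = 1 XOR 0 = 1
So n7 = 1 as required.

A=1, B=0, C=0, D=0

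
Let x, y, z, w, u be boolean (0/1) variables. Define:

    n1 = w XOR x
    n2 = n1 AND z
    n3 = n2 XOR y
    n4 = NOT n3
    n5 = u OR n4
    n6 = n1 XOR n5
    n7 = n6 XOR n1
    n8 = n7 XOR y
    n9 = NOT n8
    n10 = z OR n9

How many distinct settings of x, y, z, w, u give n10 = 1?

20

n10 = z OR n9 must be 1, so at least one of z, n9 is 1.
Enumerating the 32 input combinations, 20 give n10 = 1 and 12 give n10 = 0.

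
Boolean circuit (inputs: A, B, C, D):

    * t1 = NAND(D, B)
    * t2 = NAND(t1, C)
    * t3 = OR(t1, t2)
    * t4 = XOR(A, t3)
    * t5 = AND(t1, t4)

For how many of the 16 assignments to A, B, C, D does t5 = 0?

t5 = AND(t1, t4) must be 0, so at least one of t1, t4 is 0.
Enumerating the 16 input combinations, 10 give t5 = 0 and 6 give t5 = 1.

10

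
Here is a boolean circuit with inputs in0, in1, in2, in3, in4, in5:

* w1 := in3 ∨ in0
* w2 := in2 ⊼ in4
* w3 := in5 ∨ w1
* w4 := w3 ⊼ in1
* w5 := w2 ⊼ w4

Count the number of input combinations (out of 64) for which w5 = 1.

w5 = w2 ⊼ w4 must be 1, so at least one of w2, w4 is 0.
Enumerating the 64 input combinations, 37 give w5 = 1 and 27 give w5 = 0.

37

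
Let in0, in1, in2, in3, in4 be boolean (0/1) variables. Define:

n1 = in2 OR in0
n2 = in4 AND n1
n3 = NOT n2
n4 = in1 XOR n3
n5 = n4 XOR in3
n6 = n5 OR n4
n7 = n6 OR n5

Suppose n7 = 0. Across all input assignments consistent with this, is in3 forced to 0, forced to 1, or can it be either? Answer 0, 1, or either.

n7 = n6 OR n5 must be 0, so both n6 = 0 and n5 = 0.
Every assignment with n7 = 0 has in3 = 0; there are 8 such assignment(s).

0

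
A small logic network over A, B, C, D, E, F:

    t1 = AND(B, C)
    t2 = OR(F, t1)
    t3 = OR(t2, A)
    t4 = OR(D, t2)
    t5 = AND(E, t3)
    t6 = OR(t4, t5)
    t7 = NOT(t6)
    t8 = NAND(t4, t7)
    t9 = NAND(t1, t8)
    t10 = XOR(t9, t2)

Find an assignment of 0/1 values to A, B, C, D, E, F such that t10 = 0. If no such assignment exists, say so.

t10 = XOR(t9, t2) must be 0, so t9 and t2 are equal.
Check with A=0, B=1, C=0, D=1, E=1, F=1:
t1 = AND(B, C) = AND(1, 0) = 0
t2 = OR(F, t1) = OR(1, 0) = 1
t3 = OR(t2, A) = OR(1, 0) = 1
t4 = OR(D, t2) = OR(1, 1) = 1
t5 = AND(E, t3) = AND(1, 1) = 1
t6 = OR(t4, t5) = OR(1, 1) = 1
t7 = NOT(t6) = NOT 1 = 0
t8 = NAND(t4, t7) = NAND(1, 0) = 1
t9 = NAND(t1, t8) = NAND(0, 1) = 1
t10 = XOR(t9, t2) = XOR(1, 1) = 0
So t10 = 0 as required.

A=0, B=1, C=0, D=1, E=1, F=1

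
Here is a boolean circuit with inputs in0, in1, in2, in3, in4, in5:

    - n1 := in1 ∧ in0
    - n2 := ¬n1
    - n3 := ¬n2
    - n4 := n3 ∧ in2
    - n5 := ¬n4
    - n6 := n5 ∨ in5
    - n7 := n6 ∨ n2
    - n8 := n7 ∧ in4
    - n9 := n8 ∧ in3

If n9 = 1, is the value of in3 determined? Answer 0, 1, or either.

n9 = n8 ∧ in3 must be 1, so both n8 = 1 and in3 = 1.
n8 = n7 ∧ in4 must be 1, so both n7 = 1 and in4 = 1.
n7 = n6 ∨ n2 must be 1, so at least one of n6, n2 is 1.
Every assignment with n9 = 1 has in3 = 1; there are 15 such assignment(s).

1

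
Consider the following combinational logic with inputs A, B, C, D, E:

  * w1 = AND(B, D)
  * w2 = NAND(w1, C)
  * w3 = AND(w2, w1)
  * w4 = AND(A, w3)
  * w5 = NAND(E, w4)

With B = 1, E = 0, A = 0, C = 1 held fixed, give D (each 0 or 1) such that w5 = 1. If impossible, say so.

D=1

w5 = NAND(E, w4) must be 1, so at least one of E, w4 is 0.
Check with B = 1, E = 0, A = 0, C = 1 and D=1:
w1 = AND(B, D) = AND(1, 1) = 1
w2 = NAND(w1, C) = NAND(1, 1) = 0
w3 = AND(w2, w1) = AND(0, 1) = 0
w4 = AND(A, w3) = AND(0, 0) = 0
w5 = NAND(E, w4) = NAND(0, 0) = 1
So w5 = 1.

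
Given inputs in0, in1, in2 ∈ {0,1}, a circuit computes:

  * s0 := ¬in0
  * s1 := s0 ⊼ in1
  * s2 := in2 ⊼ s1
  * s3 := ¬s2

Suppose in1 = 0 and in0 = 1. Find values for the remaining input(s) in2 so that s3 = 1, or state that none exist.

Check with in1 = 0 and in0 = 1 and in2=1:
s0 = ¬in0 = ¬1 = 0
s1 = s0 ⊼ in1 = 0 ⊼ 0 = 1
s2 = in2 ⊼ s1 = 1 ⊼ 1 = 0
s3 = ¬s2 = ¬0 = 1
So s3 = 1.

in2=1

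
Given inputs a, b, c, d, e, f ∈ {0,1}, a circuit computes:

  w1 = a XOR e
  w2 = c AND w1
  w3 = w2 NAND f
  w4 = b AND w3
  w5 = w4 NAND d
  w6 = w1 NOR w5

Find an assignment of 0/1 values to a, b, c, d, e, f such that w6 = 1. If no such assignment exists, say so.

w6 = w1 NOR w5 must be 1, so both w1 = 0 and w5 = 0.
w1 = a XOR e must be 0, so a and e are equal.
w5 = w4 NAND d must be 0, so both w4 = 1 and d = 1.
Check with a=0 b=1 c=0 d=1 e=0 f=1:
w1 = a XOR e = 0 XOR 0 = 0
w2 = c AND w1 = 0 AND 0 = 0
w3 = w2 NAND f = 0 NAND 1 = 1
w4 = b AND w3 = 1 AND 1 = 1
w5 = w4 NAND d = 1 NAND 1 = 0
w6 = w1 NOR w5 = 0 NOR 0 = 1
So w6 = 1 as required.

a=0 b=1 c=0 d=1 e=0 f=1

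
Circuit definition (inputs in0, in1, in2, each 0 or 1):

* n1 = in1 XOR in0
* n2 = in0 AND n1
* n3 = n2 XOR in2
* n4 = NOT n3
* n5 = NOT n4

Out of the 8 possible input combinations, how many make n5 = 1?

n5 = NOT n4 must be 1, so n4 = 0.
Satisfying assignments:
  in0=0, in1=0, in2=1
  in0=0, in1=1, in2=1
  in0=1, in1=0, in2=0
  in0=1, in1=1, in2=1

4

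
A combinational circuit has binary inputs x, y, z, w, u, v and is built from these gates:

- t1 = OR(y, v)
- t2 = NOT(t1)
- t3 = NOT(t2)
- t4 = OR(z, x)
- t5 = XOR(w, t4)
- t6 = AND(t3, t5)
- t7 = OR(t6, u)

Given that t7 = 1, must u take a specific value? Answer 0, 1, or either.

Both values of u occur among assignments with t7 = 1:
  u=0: x=0, y=0, z=0, w=1, u=0, v=1
  u=1: x=0, y=0, z=0, w=0, u=1, v=0

either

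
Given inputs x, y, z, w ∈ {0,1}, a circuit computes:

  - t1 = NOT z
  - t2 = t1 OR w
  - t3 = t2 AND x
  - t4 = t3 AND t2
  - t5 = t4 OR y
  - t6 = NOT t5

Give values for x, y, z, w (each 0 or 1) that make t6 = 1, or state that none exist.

Check with x=0, y=0, z=1, w=1:
t1 = NOT z = NOT 1 = 0
t2 = t1 OR w = 0 OR 1 = 1
t3 = t2 AND x = 1 AND 0 = 0
t4 = t3 AND t2 = 0 AND 1 = 0
t5 = t4 OR y = 0 OR 0 = 0
t6 = NOT t5 = NOT 0 = 1
So t6 = 1 as required.

x=0, y=0, z=1, w=1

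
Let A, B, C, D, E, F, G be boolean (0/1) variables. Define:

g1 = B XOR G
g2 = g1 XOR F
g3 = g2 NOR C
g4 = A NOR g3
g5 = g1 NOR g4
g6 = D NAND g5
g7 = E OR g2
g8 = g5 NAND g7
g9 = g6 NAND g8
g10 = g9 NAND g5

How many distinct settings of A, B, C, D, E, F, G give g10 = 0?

g10 = g9 NAND g5 must be 0, so both g9 = 1 and g5 = 1.
Enumerating the 128 input combinations, 34 give g10 = 0 and 94 give g10 = 1.

34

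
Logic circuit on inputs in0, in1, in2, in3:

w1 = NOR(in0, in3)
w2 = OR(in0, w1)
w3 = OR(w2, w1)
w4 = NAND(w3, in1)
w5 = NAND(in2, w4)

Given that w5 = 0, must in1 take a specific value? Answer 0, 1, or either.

either

Both values of in1 occur among assignments with w5 = 0:
  in1=0: in0=0, in1=0, in2=1, in3=0
  in1=1: in0=0, in1=1, in2=1, in3=1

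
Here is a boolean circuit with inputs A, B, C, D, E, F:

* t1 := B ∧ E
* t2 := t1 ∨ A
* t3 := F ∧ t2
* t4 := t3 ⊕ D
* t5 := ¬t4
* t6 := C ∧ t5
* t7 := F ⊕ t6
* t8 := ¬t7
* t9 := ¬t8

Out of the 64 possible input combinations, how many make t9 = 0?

32

t9 = ¬t8 must be 0, so t8 = 1.
t8 = ¬t7 must be 1, so t7 = 0.
Enumerating the 64 input combinations, 32 give t9 = 0 and 32 give t9 = 1.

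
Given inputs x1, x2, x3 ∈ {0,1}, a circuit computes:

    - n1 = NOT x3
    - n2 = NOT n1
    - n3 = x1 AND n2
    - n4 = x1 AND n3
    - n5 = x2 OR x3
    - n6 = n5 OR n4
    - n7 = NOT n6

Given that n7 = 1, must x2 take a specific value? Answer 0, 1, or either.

n7 = NOT n6 must be 1, so n6 = 0.
Every assignment with n7 = 1 has x2 = 0; there are 2 such assignment(s).
  x1=0, x2=0, x3=0
  x1=1, x2=0, x3=0

0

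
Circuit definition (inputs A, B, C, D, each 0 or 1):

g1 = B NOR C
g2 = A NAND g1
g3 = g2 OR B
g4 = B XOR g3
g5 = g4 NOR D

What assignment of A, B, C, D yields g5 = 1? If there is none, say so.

g5 = g4 NOR D must be 1, so both g4 = 0 and D = 0.
g4 = B XOR g3 must be 0, so B and g3 are equal.
Check with A=1, B=0, C=0, D=0:
g1 = B NOR C = 0 NOR 0 = 1
g2 = A NAND g1 = 1 NAND 1 = 0
g3 = g2 OR B = 0 OR 0 = 0
g4 = B XOR g3 = 0 XOR 0 = 0
g5 = g4 NOR D = 0 NOR 0 = 1
So g5 = 1 as required.

A=1, B=0, C=0, D=0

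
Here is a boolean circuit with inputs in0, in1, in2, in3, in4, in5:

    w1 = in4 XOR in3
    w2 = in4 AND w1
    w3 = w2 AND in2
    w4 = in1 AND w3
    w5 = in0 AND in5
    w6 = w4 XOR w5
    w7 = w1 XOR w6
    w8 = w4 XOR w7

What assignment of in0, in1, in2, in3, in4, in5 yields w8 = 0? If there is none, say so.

w8 = w4 XOR w7 must be 0, so w4 and w7 are equal.
Check with in0=0, in1=0, in2=0, in3=1, in4=1, in5=1:
w1 = in4 XOR in3 = 1 XOR 1 = 0
w2 = in4 AND w1 = 1 AND 0 = 0
w3 = w2 AND in2 = 0 AND 0 = 0
w4 = in1 AND w3 = 0 AND 0 = 0
w5 = in0 AND in5 = 0 AND 1 = 0
w6 = w4 XOR w5 = 0 XOR 0 = 0
w7 = w1 XOR w6 = 0 XOR 0 = 0
w8 = w4 XOR w7 = 0 XOR 0 = 0
So w8 = 0 as required.

in0=0, in1=0, in2=0, in3=1, in4=1, in5=1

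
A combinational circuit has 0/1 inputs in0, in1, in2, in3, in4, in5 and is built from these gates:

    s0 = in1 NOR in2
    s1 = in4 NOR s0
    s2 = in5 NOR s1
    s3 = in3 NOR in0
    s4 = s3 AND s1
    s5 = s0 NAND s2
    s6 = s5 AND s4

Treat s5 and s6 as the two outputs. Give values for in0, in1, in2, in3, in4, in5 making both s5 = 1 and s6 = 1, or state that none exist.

in0=0, in1=1, in2=0, in3=0, in4=0, in5=1

Check with in0=0, in1=1, in2=0, in3=0, in4=0, in5=1:
s0 = in1 NOR in2 = 1 NOR 0 = 0
s1 = in4 NOR s0 = 0 NOR 0 = 1
s2 = in5 NOR s1 = 1 NOR 1 = 0
s3 = in3 NOR in0 = 0 NOR 0 = 1
s4 = s3 AND s1 = 1 AND 1 = 1
s5 = s0 NAND s2 = 0 NAND 0 = 1
s6 = s5 AND s4 = 1 AND 1 = 1
So s5 = 1 and s6 = 1.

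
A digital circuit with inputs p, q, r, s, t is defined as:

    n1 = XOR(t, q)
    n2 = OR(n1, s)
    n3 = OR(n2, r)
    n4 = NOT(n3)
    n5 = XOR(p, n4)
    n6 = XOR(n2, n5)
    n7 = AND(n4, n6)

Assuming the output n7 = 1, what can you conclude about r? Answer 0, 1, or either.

n7 = AND(n4, n6) must be 1, so both n4 = 1 and n6 = 1.
n4 = NOT(n3) must be 1, so n3 = 0.
n6 = XOR(n2, n5) must be 1, so n2 and n5 differ.
Every assignment with n7 = 1 has r = 0; there are 2 such assignment(s).
  p=0, q=0, r=0, s=0, t=0
  p=0, q=1, r=0, s=0, t=1

0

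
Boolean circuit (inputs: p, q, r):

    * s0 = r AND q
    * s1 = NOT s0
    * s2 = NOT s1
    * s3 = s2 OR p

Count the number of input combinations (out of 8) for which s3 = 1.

s3 = s2 OR p must be 1, so at least one of s2, p is 1.
Enumerating the 8 input combinations, 5 give s3 = 1 and 3 give s3 = 0.

5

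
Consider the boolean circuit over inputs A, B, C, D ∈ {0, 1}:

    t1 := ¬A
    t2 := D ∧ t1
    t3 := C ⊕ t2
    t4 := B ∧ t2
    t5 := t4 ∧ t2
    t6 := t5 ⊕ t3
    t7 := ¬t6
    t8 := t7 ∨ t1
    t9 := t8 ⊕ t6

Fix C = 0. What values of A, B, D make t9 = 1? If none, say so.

Check with C = 0 and A=0, B=1, D=1:
t1 = ¬A = ¬0 = 1
t2 = D ∧ t1 = 1 ∧ 1 = 1
t3 = C ⊕ t2 = 0 ⊕ 1 = 1
t4 = B ∧ t2 = 1 ∧ 1 = 1
t5 = t4 ∧ t2 = 1 ∧ 1 = 1
t6 = t5 ⊕ t3 = 1 ⊕ 1 = 0
t7 = ¬t6 = ¬0 = 1
t8 = t7 ∨ t1 = 1 ∨ 1 = 1
t9 = t8 ⊕ t6 = 1 ⊕ 0 = 1
So t9 = 1.

A=0, B=1, D=1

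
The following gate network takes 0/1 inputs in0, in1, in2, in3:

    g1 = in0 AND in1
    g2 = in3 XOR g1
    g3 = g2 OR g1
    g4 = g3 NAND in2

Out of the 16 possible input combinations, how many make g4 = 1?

g4 = g3 NAND in2 must be 1, so at least one of g3, in2 is 0.
Enumerating the 16 input combinations, 11 give g4 = 1 and 5 give g4 = 0.

11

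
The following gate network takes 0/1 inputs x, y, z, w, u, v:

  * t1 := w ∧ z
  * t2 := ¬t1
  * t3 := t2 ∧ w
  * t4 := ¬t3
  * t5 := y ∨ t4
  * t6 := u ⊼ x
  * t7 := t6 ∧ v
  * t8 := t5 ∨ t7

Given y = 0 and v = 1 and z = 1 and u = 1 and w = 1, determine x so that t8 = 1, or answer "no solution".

x=1

t8 = t5 ∨ t7 must be 1, so at least one of t5, t7 is 1.
Check with y = 0 and v = 1 and z = 1 and u = 1 and w = 1 and x=1:
t1 = w ∧ z = 1 ∧ 1 = 1
t2 = ¬t1 = ¬1 = 0
t3 = t2 ∧ w = 0 ∧ 1 = 0
t4 = ¬t3 = ¬0 = 1
t5 = y ∨ t4 = 0 ∨ 1 = 1
t6 = u ⊼ x = 1 ⊼ 1 = 0
t7 = t6 ∧ v = 0 ∧ 1 = 0
t8 = t5 ∨ t7 = 1 ∨ 0 = 1
So t8 = 1.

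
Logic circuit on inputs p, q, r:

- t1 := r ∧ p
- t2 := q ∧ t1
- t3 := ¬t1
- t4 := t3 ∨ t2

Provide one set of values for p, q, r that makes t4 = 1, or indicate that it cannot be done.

p=0, q=1, r=1

t4 = t3 ∨ t2 must be 1, so at least one of t3, t2 is 1.
Check with p=0, q=1, r=1:
t1 = r ∧ p = 1 ∧ 0 = 0
t2 = q ∧ t1 = 1 ∧ 0 = 0
t3 = ¬t1 = ¬0 = 1
t4 = t3 ∨ t2 = 1 ∨ 0 = 1
So t4 = 1 as required.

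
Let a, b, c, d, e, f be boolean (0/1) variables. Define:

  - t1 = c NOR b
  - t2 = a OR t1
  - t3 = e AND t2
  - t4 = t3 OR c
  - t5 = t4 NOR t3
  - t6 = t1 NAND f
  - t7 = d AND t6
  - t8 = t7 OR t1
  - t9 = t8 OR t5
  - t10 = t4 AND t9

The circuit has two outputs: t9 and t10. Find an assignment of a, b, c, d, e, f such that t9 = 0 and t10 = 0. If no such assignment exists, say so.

Check with a=0, b=0, c=1, d=0, e=1, f=1:
t1 = c NOR b = 1 NOR 0 = 0
t2 = a OR t1 = 0 OR 0 = 0
t3 = e AND t2 = 1 AND 0 = 0
t4 = t3 OR c = 0 OR 1 = 1
t5 = t4 NOR t3 = 1 NOR 0 = 0
t6 = t1 NAND f = 0 NAND 1 = 1
t7 = d AND t6 = 0 AND 1 = 0
t8 = t7 OR t1 = 0 OR 0 = 0
t9 = t8 OR t5 = 0 OR 0 = 0
t10 = t4 AND t9 = 1 AND 0 = 0
So t9 = 0 and t10 = 0.

a=0, b=0, c=1, d=0, e=1, f=1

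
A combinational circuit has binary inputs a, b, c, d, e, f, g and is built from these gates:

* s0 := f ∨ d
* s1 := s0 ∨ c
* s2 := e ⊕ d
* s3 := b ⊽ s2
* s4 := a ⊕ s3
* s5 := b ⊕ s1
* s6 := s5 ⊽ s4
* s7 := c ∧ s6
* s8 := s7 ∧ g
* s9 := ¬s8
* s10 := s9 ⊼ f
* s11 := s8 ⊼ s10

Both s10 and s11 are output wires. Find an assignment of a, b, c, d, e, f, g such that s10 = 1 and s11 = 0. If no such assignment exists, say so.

a=0, b=1, c=1, d=0, e=1, f=0, g=1

Check with a=0, b=1, c=1, d=0, e=1, f=0, g=1:
s0 = f ∨ d = 0 ∨ 0 = 0
s1 = s0 ∨ c = 0 ∨ 1 = 1
s2 = e ⊕ d = 1 ⊕ 0 = 1
s3 = b ⊽ s2 = 1 ⊽ 1 = 0
s4 = a ⊕ s3 = 0 ⊕ 0 = 0
s5 = b ⊕ s1 = 1 ⊕ 1 = 0
s6 = s5 ⊽ s4 = 0 ⊽ 0 = 1
s7 = c ∧ s6 = 1 ∧ 1 = 1
s8 = s7 ∧ g = 1 ∧ 1 = 1
s9 = ¬s8 = ¬1 = 0
s10 = s9 ⊼ f = 0 ⊼ 0 = 1
s11 = s8 ⊼ s10 = 1 ⊼ 1 = 0
So s10 = 1 and s11 = 0.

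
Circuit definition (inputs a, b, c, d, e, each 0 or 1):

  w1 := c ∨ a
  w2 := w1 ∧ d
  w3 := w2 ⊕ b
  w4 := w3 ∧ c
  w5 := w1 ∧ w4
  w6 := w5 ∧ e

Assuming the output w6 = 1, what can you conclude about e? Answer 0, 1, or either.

w6 = w5 ∧ e must be 1, so both w5 = 1 and e = 1.
Every assignment with w6 = 1 has e = 1; there are 4 such assignment(s).
  a=0, b=0, c=1, d=1, e=1
  a=0, b=1, c=1, d=0, e=1
  a=1, b=0, c=1, d=1, e=1
  a=1, b=1, c=1, d=0, e=1

1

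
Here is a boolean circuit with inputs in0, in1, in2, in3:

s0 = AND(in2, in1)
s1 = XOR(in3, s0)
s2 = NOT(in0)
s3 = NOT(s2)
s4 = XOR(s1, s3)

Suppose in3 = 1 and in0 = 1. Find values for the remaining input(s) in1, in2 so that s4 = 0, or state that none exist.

s4 = XOR(s1, s3) must be 0, so s1 and s3 are equal.
Check with in3 = 1 and in0 = 1 and in1=0, in2=1:
s0 = AND(in2, in1) = AND(1, 0) = 0
s1 = XOR(in3, s0) = XOR(1, 0) = 1
s2 = NOT(in0) = NOT 1 = 0
s3 = NOT(s2) = NOT 0 = 1
s4 = XOR(s1, s3) = XOR(1, 1) = 0
So s4 = 0.

in1=0, in2=1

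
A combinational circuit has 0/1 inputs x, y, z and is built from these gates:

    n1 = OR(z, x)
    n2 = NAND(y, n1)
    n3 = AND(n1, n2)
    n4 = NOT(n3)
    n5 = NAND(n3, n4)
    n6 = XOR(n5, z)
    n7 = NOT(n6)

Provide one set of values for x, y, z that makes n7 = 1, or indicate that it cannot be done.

x=0, y=0, z=1

n7 = NOT(n6) must be 1, so n6 = 0.
Check with x=0, y=0, z=1:
n1 = OR(z, x) = OR(1, 0) = 1
n2 = NAND(y, n1) = NAND(0, 1) = 1
n3 = AND(n1, n2) = AND(1, 1) = 1
n4 = NOT(n3) = NOT 1 = 0
n5 = NAND(n3, n4) = NAND(1, 0) = 1
n6 = XOR(n5, z) = XOR(1, 1) = 0
n7 = NOT(n6) = NOT 0 = 1
So n7 = 1 as required.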